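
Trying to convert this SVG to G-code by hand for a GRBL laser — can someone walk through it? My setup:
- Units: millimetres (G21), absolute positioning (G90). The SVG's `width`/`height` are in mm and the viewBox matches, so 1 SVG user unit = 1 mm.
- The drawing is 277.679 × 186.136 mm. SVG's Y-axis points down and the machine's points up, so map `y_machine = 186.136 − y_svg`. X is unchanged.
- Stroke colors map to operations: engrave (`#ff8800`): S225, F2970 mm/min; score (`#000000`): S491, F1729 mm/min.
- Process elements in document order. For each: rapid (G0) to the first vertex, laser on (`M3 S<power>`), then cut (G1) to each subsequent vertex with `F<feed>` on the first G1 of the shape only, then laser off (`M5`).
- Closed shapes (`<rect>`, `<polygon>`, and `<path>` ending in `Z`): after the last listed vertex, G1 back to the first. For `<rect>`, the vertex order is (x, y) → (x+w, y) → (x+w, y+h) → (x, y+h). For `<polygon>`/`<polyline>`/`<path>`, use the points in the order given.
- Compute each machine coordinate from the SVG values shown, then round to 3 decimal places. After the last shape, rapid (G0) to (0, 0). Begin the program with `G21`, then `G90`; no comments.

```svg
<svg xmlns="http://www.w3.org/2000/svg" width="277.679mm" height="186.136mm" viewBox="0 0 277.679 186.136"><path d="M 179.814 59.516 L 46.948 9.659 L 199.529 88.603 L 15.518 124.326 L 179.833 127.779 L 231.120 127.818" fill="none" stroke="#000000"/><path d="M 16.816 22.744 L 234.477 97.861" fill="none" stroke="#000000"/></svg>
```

Since the viewBox matches the mm dimensions, user units are millimetres directly. The only transform is the Y-flip y_m = 186.136 − y_svg.

Shape 1 is a open polyline drawn with `<path>`. Its stroke #000000 means score at S491, F1729. After flipping Y the toolpath is (179.814,126.620) → (46.948,176.477) → (199.529,97.533) → (15.518,61.810) → (179.833,58.357) → (231.120,58.318).

Shape 2 is a line segment drawn with `<path>`. Its stroke #000000 means score at S491, F1729. After flipping Y the toolpath is (16.816,163.392) → (234.477,88.275).

G21
G90
G0 X179.814 Y126.620
M3 S491
G1 X46.948 Y176.477 F1729
G1 X199.529 Y97.533
G1 X15.518 Y61.810
G1 X179.833 Y58.357
G1 X231.120 Y58.318
M5
G0 X16.816 Y163.392
M3 S491
G1 X234.477 Y88.275 F1729
M5
G0 X0.000 Y0.000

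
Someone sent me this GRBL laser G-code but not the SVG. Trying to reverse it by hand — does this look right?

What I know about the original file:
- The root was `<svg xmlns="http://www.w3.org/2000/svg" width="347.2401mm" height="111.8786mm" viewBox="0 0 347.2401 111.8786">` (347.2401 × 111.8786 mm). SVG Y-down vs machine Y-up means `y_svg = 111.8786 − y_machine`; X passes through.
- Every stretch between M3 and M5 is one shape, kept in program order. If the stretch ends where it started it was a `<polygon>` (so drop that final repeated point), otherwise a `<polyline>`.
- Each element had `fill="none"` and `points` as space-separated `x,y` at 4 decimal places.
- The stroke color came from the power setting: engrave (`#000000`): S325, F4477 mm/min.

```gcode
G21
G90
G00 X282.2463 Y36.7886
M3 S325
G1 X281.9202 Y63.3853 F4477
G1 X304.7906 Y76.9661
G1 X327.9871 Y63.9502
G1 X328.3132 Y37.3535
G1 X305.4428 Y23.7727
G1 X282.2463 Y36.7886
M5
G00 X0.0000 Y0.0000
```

<svg xmlns="http://www.w3.org/2000/svg" width="347.2401mm" height="111.8786mm" viewBox="0 0 347.2401 111.8786">
  <polygon points="282.2463,75.0900 281.9202,48.4933 304.7906,34.9125 327.9871,47.9284 328.3132,74.5251 305.4428,88.1059" fill="none" stroke="#000000"/>
</svg>

Machine Y-up, SVG Y-down with viewBox height 111.8786, so y_svg = 111.8786 − y_machine; X carries over. Every run uses S325, so all elements get stroke `#000000` (engrave).

Run 1: The run returns to its start, so emit a `<polygon>` with points (Y-flipped): 282.2463,75.0900 281.9202,48.4933 304.7906,34.9125 327.9871,47.9284 328.3132,74.5251 305.4428,88.1059.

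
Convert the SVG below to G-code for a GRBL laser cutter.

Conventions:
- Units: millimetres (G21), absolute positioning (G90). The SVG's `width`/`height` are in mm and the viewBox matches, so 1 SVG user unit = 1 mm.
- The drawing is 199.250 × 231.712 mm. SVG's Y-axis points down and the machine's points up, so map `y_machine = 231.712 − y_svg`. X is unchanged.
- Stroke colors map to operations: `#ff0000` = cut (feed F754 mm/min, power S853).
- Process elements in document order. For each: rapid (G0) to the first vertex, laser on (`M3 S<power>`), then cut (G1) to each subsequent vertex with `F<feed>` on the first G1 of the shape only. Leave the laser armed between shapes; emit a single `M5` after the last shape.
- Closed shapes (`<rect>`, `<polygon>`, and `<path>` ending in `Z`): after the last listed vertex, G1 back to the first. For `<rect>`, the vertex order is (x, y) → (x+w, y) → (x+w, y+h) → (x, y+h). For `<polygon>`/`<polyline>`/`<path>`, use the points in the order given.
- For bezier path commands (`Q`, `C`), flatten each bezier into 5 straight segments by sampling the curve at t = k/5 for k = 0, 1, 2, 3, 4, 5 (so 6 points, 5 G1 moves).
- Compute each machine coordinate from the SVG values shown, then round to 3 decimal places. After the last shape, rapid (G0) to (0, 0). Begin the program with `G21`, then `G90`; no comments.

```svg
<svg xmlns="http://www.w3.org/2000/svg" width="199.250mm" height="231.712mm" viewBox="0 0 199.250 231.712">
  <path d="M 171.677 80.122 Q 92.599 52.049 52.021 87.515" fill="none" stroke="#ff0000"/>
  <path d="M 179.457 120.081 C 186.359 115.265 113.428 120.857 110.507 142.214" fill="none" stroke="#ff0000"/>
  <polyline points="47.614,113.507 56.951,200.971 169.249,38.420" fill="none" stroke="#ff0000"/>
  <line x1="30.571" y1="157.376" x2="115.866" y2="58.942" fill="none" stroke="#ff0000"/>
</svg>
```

viewBox `0 0 199.250 231.712` with mm width/height → 1 unit = 1 mm. Flip: y_m = 231.712 − y_svg.

**Shape 1** — `<path>` quadratic bezier, stroke `#ff0000` → cut (S853, F754). Control points (SVG): P0=(171.677,80.122), P1=(92.599,52.049), P2=(52.021,87.515); sampled at t=k/5. Machine vertices: (171.677,151.590) → (141.586,160.278) → (114.575,163.882) → (90.643,162.404) → (69.792,155.842) → (52.021,144.197). Open path.

**Shape 2** — `<path>` cubic bezier, stroke `#ff0000` → cut (S853, F754). Control points (SVG): P0=(179.457,120.081), P1=(186.359,115.265), P2=(113.428,120.857), P3=(110.507,142.214); sampled at t=k/5. Machine vertices: (179.457,111.631) → (175.217,113.229) → (159.010,112.072) → (138.027,107.902) → (119.462,100.463) → (110.507,89.498). Open path.

**Shape 3** — `<polyline>` open polyline, stroke `#ff0000` → cut (S853, F754). Machine vertices: (47.614,118.205) → (56.951,30.741) → (169.249,193.292). Open path.

**Shape 4** — `<line>` line segment, stroke `#ff0000` → cut (S853, F754). Machine vertices: (30.571,74.336) → (115.866,172.770). Open path.

G21
G90
G0 X171.677 Y151.590
M3 S853
G1 X141.586 Y160.278 F754
G1 X114.575 Y163.882
G1 X90.643 Y162.404
G1 X69.792 Y155.842
G1 X52.021 Y144.197
G0 X179.457 Y111.631
M3 S853
G1 X175.217 Y113.229 F754
G1 X159.010 Y112.072
G1 X138.027 Y107.902
G1 X119.462 Y100.463
G1 X110.507 Y89.498
G0 X47.614 Y118.205
M3 S853
G1 X56.951 Y30.741 F754
G1 X169.249 Y193.292
G0 X30.571 Y74.336
M3 S853
G1 X115.866 Y172.770 F754
M5
G0 X0.000 Y0.000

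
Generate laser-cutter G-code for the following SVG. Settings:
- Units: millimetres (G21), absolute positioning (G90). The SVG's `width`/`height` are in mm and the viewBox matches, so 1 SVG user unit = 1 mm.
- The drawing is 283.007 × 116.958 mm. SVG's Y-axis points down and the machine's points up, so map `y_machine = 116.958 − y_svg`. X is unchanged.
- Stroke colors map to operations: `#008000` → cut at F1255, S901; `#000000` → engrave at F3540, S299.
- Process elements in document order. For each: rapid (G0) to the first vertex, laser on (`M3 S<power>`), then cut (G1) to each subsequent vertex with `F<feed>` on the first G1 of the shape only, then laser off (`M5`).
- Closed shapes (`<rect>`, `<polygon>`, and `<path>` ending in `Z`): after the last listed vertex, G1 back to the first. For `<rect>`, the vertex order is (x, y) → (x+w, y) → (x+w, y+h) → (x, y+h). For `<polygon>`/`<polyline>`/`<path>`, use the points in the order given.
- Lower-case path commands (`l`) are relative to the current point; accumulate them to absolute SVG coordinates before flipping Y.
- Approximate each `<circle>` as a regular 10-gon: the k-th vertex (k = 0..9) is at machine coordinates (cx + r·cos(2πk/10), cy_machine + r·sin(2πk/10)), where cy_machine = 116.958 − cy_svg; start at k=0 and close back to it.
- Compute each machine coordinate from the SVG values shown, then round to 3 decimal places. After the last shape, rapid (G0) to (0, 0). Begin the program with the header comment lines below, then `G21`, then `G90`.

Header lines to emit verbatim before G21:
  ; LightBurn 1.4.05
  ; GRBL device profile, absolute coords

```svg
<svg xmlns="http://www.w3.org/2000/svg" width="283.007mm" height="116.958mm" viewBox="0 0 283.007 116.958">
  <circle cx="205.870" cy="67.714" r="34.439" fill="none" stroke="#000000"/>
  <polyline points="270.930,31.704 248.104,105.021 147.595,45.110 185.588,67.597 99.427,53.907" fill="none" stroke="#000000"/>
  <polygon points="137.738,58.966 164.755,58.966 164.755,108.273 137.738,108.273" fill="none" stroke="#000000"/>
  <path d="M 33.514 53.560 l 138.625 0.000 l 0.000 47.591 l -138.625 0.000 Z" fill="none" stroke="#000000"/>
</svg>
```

viewBox `0 0 283.007 116.958` with mm width/height → 1 unit = 1 mm. Flip: y_m = 116.958 − y_svg.

**Shape 1** — `<circle>` circle, stroke `#000000` → engrave (S299, F3540). Machine vertices: (240.309,49.244) → (233.732,69.487) → (216.512,81.997) → (195.228,81.997) → (178.008,69.487) → (171.431,49.244) → (178.008,29.001) → (195.228,16.491) → (216.512,16.491) → (233.732,29.001) → (240.309,49.244). Closed: final G1 returns to the first vertex.

**Shape 2** — `<polyline>` open polyline, stroke `#000000` → engrave (S299, F3540). Machine vertices: (270.930,85.254) → (248.104,11.937) → (147.595,71.848) → (185.588,49.361) → (99.427,63.051). Open path.

**Shape 3** — `<polygon>` rectangle, stroke `#000000` → engrave (S299, F3540). Machine vertices: (137.738,57.992) → (164.755,57.992) → (164.755,8.685) → (137.738,8.685) → (137.738,57.992). Closed: final G1 returns to the first vertex.

**Shape 4** — `<path>` rectangle, stroke `#000000` → engrave (S299, F3540). Machine vertices: (33.514,63.398) → (172.139,63.398) → (172.139,15.807) → (33.514,15.807) → (33.514,63.398). Closed: final G1 returns to the first vertex.

; LightBurn 1.4.05
; GRBL device profile, absolute coords
G21
G90
G0 X240.309 Y49.244
M3 S299
G1 X233.732 Y69.487 F3540
G1 X216.512 Y81.997
G1 X195.228 Y81.997
G1 X178.008 Y69.487
G1 X171.431 Y49.244
G1 X178.008 Y29.001
G1 X195.228 Y16.491
G1 X216.512 Y16.491
G1 X233.732 Y29.001
G1 X240.309 Y49.244
M5
G0 X270.930 Y85.254
M3 S299
G1 X248.104 Y11.937 F3540
G1 X147.595 Y71.848
G1 X185.588 Y49.361
G1 X99.427 Y63.051
M5
G0 X137.738 Y57.992
M3 S299
G1 X164.755 Y57.992 F3540
G1 X164.755 Y8.685
G1 X137.738 Y8.685
G1 X137.738 Y57.992
M5
G0 X33.514 Y63.398
M3 S299
G1 X172.139 Y63.398 F3540
G1 X172.139 Y15.807
G1 X33.514 Y15.807
G1 X33.514 Y63.398
M5
G0 X0.000 Y0.000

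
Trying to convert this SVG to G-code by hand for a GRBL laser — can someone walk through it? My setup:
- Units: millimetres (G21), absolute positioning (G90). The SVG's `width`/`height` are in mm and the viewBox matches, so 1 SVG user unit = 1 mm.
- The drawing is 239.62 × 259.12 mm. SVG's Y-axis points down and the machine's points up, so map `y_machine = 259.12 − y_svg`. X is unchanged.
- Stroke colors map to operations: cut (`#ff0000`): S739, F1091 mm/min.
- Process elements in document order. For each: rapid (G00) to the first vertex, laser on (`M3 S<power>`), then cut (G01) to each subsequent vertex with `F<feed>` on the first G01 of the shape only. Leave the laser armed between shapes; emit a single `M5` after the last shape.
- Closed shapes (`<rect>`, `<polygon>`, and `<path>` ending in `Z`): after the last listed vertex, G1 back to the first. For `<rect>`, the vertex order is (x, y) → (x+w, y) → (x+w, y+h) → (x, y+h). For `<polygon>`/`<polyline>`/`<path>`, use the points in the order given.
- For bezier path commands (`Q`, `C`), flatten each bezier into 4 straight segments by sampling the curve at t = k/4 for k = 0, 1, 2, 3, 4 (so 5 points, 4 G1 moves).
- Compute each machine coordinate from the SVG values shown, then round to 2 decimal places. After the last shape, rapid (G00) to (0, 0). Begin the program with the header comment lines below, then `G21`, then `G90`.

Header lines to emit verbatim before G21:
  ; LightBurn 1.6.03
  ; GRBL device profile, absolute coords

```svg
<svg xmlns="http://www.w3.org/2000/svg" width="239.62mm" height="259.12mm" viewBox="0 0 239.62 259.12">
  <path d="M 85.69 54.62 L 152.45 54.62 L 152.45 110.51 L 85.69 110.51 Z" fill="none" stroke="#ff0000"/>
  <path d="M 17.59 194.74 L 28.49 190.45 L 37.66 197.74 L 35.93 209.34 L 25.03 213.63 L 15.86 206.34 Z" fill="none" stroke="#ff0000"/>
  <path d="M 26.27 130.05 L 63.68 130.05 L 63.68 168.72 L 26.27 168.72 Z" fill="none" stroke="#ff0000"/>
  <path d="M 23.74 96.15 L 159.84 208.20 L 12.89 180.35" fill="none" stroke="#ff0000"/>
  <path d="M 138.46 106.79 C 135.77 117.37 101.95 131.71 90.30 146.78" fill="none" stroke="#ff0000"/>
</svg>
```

; LightBurn 1.6.03
; GRBL device profile, absolute coords
G21
G90
G00 X85.69 Y204.50
M3 S739
G01 X152.45 Y204.50 F1091
G01 X152.45 Y148.61
G01 X85.69 Y148.61
G01 X85.69 Y204.50
G00 X17.59 Y64.38
M3 S739
G01 X28.49 Y68.67 F1091
G01 X37.66 Y61.38
G01 X35.93 Y49.78
G01 X25.03 Y45.49
G01 X15.86 Y52.78
G01 X17.59 Y64.38
G00 X26.27 Y129.07
M3 S739
G01 X63.68 Y129.07 F1091
G01 X63.68 Y90.40
G01 X26.27 Y90.40
G01 X26.27 Y129.07
G00 X23.74 Y162.97
M3 S739
G01 X159.84 Y50.92 F1091
G01 X12.89 Y78.77
G00 X138.46 Y152.33
M3 S739
G01 X131.44 Y143.74 F1091
G01 X117.74 Y134.02
G01 X102.36 Y123.46
G01 X90.30 Y112.34
M5
G00 X0.00 Y0.00

Since the viewBox matches the mm dimensions, user units are millimetres directly. The only transform is the Y-flip y_m = 259.12 − y_svg.

Shape 1 is a rectangle drawn with `<path>`. Its stroke #ff0000 means cut at S739, F1091. After flipping Y the toolpath is (85.69,204.50) → (152.45,204.50) → (152.45,148.61) → (85.69,148.61) → (85.69,204.50), returning to the start.

Shape 2 is a regular polygon drawn with `<path>`. Its stroke #ff0000 means cut at S739, F1091. After flipping Y the toolpath is (17.59,64.38) → (28.49,68.67) → (37.66,61.38) → (35.93,49.78) → (25.03,45.49) → (15.86,52.78) → (17.59,64.38), returning to the start.

Shape 3 is a rectangle drawn with `<path>`. Its stroke #ff0000 means cut at S739, F1091. After flipping Y the toolpath is (26.27,129.07) → (63.68,129.07) → (63.68,90.40) → (26.27,90.40) → (26.27,129.07), returning to the start.

Shape 4 is a open polyline drawn with `<path>`. Its stroke #ff0000 means cut at S739, F1091. After flipping Y the toolpath is (23.74,162.97) → (159.84,50.92) → (12.89,78.77).

Shape 5 is a cubic bezier drawn with `<path>`. Its stroke #ff0000 means cut at S739, F1091. After flipping Y the toolpath is (138.46,152.33) → (131.44,143.74) → (117.74,134.02) → (102.36,123.46) → (90.30,112.34).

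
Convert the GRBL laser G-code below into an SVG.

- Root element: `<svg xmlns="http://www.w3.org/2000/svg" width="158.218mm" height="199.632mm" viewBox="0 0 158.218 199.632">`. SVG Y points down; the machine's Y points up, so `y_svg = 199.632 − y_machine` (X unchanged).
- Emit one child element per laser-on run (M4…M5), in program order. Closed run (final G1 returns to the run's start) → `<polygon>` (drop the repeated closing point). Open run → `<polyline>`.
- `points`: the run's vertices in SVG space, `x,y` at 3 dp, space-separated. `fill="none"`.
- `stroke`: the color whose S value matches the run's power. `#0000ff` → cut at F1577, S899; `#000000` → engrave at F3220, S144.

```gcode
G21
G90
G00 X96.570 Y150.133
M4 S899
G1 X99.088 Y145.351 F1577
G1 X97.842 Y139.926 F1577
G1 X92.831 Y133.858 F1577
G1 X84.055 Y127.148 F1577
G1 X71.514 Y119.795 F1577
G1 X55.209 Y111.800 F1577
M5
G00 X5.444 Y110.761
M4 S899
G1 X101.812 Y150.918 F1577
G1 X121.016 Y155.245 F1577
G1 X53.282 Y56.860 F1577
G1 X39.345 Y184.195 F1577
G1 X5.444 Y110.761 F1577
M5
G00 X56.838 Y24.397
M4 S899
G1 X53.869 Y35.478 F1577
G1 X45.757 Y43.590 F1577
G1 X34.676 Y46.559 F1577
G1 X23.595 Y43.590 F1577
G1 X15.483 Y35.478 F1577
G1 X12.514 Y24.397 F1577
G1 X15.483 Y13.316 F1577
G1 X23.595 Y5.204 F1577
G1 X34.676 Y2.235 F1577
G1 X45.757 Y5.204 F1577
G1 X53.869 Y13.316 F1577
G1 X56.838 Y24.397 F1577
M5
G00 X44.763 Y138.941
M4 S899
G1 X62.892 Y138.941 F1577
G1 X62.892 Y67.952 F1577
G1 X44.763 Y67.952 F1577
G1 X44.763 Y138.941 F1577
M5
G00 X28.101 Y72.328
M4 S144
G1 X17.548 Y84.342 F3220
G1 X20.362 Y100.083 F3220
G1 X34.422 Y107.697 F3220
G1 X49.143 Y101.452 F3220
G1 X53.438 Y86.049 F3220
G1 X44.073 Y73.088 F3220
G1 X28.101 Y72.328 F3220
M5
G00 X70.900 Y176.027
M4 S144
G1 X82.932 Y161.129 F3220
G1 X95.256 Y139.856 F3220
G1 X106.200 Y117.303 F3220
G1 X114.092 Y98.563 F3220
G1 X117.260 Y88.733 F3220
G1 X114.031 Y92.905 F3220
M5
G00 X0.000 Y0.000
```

Machine Y-up, SVG Y-down with viewBox height 199.632, so y_svg = 199.632 − y_machine; X carries over.

Run 1: S899 ⇒ cut layer `#0000ff`. The run is open, so emit a `<polyline>` with points (Y-flipped): 96.570,49.499 99.088,54.281 97.842,59.706 92.831,65.774 84.055,72.484 71.514,79.837 55.209,87.832.

Run 2: S899 ⇒ cut layer `#0000ff`. The run returns to its start, so emit a `<polygon>` with points (Y-flipped): 5.444,88.871 101.812,48.714 121.016,44.387 53.282,142.772 39.345,15.437.

Run 3: power S899 maps to stroke `#0000ff` (cut). The run returns to its start, so emit a `<polygon>` with points (Y-flipped): 56.838,175.235 53.869,164.154 45.757,156.042 34.676,153.073 23.595,156.042 15.483,164.154 12.514,175.235 15.483,186.316 23.595,194.428 34.676,197.397 45.757,194.428 53.869,186.316.

Run 4: S899 ⇒ cut layer `#0000ff`. The run returns to its start, so emit a `<polygon>` with points (Y-flipped): 44.763,60.691 62.892,60.691 62.892,131.680 44.763,131.680.

Run 5: power S144 maps to stroke `#000000` (engrave). The run returns to its start, so emit a `<polygon>` with points (Y-flipped): 28.101,127.304 17.548,115.290 20.362,99.549 34.422,91.935 49.143,98.180 53.438,113.583 44.073,126.544.

Run 6: S144 ⇒ engrave layer `#000000`. The run is open, so emit a `<polyline>` with points (Y-flipped): 70.900,23.605 82.932,38.503 95.256,59.776 106.200,82.329 114.092,101.069 117.260,110.899 114.031,106.727.

<svg xmlns="http://www.w3.org/2000/svg" width="158.218mm" height="199.632mm" viewBox="0 0 158.218 199.632">
  <polyline points="96.570,49.499 99.088,54.281 97.842,59.706 92.831,65.774 84.055,72.484 71.514,79.837 55.209,87.832" fill="none" stroke="#0000ff"/>
  <polygon points="5.444,88.871 101.812,48.714 121.016,44.387 53.282,142.772 39.345,15.437" fill="none" stroke="#0000ff"/>
  <polygon points="56.838,175.235 53.869,164.154 45.757,156.042 34.676,153.073 23.595,156.042 15.483,164.154 12.514,175.235 15.483,186.316 23.595,194.428 34.676,197.397 45.757,194.428 53.869,186.316" fill="none" stroke="#0000ff"/>
  <polygon points="44.763,60.691 62.892,60.691 62.892,131.680 44.763,131.680" fill="none" stroke="#0000ff"/>
  <polygon points="28.101,127.304 17.548,115.290 20.362,99.549 34.422,91.935 49.143,98.180 53.438,113.583 44.073,126.544" fill="none" stroke="#000000"/>
  <polyline points="70.900,23.605 82.932,38.503 95.256,59.776 106.200,82.329 114.092,101.069 117.260,110.899 114.031,106.727" fill="none" stroke="#000000"/>
</svg>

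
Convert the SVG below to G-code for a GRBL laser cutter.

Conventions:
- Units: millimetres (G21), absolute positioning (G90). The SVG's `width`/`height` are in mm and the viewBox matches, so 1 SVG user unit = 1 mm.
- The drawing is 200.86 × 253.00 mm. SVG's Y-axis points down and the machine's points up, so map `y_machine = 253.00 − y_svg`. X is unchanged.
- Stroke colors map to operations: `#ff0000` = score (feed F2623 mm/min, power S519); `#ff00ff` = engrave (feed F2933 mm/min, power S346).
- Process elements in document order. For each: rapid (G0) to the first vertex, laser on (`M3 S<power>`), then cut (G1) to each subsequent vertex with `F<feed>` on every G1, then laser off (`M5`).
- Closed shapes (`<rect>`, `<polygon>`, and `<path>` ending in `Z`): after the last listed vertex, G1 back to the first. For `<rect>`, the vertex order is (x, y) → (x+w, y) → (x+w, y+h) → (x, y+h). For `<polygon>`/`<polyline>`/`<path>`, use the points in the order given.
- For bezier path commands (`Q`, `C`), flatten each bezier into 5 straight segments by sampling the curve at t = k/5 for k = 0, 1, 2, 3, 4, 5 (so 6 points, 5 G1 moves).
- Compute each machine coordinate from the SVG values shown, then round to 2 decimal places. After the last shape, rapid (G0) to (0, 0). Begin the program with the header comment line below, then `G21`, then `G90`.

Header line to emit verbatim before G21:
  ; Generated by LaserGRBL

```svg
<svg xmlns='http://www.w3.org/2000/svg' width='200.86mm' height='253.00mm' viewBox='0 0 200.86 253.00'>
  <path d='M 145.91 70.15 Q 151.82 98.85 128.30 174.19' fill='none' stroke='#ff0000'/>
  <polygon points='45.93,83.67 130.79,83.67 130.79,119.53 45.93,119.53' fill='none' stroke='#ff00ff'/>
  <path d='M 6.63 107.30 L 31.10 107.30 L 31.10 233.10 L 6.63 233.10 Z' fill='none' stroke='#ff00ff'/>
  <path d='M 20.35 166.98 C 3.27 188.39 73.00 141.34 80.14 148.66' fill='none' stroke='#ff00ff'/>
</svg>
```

1 u = 1 mm; y_m = 253.00 − y.

[1] `<path>` quadratic bezier, #ff0000→score S519 F2623: (145.91,182.85) → (147.10,169.50) → (145.93,152.43) → (142.41,131.62) → (136.53,107.08) → (128.30,78.81)

[2] `<polygon>` rectangle, #ff00ff→engrave S346 F2933: (45.93,169.33) → (130.79,169.33) → (130.79,133.47) → (45.93,133.47) → (45.93,169.33) (closed)

[3] `<path>` rectangle, #ff00ff→engrave S346 F2933: (6.63,145.70) → (31.10,145.70) → (31.10,19.90) → (6.63,19.90) → (6.63,145.70) (closed)

[4] `<path>` cubic bezier, #ff00ff→engrave S346 F2933: (20.35,86.02) → (19.32,80.41) → (31.96,85.33) → (51.09,94.89) → (69.54,103.19) → (80.14,104.34)

; Generated by LaserGRBL
G21
G90
G0 X145.91 Y182.85
M3 S519
G1 X147.10 Y169.50 F2623
G1 X145.93 Y152.43 F2623
G1 X142.41 Y131.62 F2623
G1 X136.53 Y107.08 F2623
G1 X128.30 Y78.81 F2623
M5
G0 X45.93 Y169.33
M3 S346
G1 X130.79 Y169.33 F2933
G1 X130.79 Y133.47 F2933
G1 X45.93 Y133.47 F2933
G1 X45.93 Y169.33 F2933
M5
G0 X6.63 Y145.70
M3 S346
G1 X31.10 Y145.70 F2933
G1 X31.10 Y19.90 F2933
G1 X6.63 Y19.90 F2933
G1 X6.63 Y145.70 F2933
M5
G0 X20.35 Y86.02
M3 S346
G1 X19.32 Y80.41 F2933
G1 X31.96 Y85.33 F2933
G1 X51.09 Y94.89 F2933
G1 X69.54 Y103.19 F2933
G1 X80.14 Y104.34 F2933
M5
G0 X0.00 Y0.00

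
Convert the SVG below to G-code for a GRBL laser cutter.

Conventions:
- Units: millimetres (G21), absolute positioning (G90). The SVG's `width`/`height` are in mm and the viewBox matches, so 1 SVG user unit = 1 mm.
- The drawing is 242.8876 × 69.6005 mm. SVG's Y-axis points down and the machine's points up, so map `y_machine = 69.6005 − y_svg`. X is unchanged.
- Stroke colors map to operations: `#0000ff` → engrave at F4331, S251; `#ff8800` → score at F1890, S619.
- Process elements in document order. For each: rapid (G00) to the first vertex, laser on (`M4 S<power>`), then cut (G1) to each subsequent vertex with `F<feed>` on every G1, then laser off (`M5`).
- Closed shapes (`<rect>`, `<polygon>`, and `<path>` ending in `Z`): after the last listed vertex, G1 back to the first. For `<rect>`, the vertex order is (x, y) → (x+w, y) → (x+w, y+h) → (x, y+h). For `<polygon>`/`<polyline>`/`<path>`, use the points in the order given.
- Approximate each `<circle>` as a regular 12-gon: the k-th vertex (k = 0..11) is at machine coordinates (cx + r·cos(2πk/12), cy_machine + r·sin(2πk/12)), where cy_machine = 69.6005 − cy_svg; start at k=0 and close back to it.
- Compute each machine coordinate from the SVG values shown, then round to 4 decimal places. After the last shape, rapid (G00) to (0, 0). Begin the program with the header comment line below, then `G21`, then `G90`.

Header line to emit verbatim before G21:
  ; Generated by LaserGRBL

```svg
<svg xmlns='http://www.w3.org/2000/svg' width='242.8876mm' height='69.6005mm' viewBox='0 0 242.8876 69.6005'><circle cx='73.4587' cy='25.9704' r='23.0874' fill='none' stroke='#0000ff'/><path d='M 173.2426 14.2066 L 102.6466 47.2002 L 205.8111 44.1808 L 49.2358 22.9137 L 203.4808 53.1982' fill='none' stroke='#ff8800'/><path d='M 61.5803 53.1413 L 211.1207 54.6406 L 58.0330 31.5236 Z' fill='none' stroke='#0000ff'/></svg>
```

; Generated by LaserGRBL
G21
G90
G00 X96.5461 Y43.6301
M4 S251
G1 X93.4530 Y55.1738 F4331
G1 X85.0024 Y63.6244 F4331
G1 X73.4587 Y66.7175 F4331
G1 X61.9150 Y63.6244 F4331
G1 X53.4644 Y55.1738 F4331
G1 X50.3713 Y43.6301 F4331
G1 X53.4644 Y32.0864 F4331
G1 X61.9150 Y23.6358 F4331
G1 X73.4587 Y20.5427 F4331
G1 X85.0024 Y23.6358 F4331
G1 X93.4530 Y32.0864 F4331
G1 X96.5461 Y43.6301 F4331
M5
G00 X173.2426 Y55.3939
M4 S619
G1 X102.6466 Y22.4003 F1890
G1 X205.8111 Y25.4197 F1890
G1 X49.2358 Y46.6868 F1890
G1 X203.4808 Y16.4023 F1890
M5
G00 X61.5803 Y16.4592
M4 S251
G1 X211.1207 Y14.9599 F4331
G1 X58.0330 Y38.0769 F4331
G1 X61.5803 Y16.4592 F4331
M5
G00 X0.0000 Y0.0000

1 u = 1 mm; y_m = 69.6005 − y.

[1] `<circle>` circle, #0000ff→engrave S251 F4331: (96.5461,43.6301) → (93.4530,55.1738) → (85.0024,63.6244) → (73.4587,66.7175) → (61.9150,63.6244) → (53.4644,55.1738) → (50.3713,43.6301) → (53.4644,32.0864) → (61.9150,23.6358) → (73.4587,20.5427) → (85.0024,23.6358) → (93.4530,32.0864) → (96.5461,43.6301) (closed)

[2] `<path>` open polyline, #ff8800→score S619 F1890: (173.2426,55.3939) → (102.6466,22.4003) → (205.8111,25.4197) → (49.2358,46.6868) → (203.4808,16.4023)

[3] `<path>` closed polygon, #0000ff→engrave S251 F4331: (61.5803,16.4592) → (211.1207,14.9599) → (58.0330,38.0769) → (61.5803,16.4592) (closed)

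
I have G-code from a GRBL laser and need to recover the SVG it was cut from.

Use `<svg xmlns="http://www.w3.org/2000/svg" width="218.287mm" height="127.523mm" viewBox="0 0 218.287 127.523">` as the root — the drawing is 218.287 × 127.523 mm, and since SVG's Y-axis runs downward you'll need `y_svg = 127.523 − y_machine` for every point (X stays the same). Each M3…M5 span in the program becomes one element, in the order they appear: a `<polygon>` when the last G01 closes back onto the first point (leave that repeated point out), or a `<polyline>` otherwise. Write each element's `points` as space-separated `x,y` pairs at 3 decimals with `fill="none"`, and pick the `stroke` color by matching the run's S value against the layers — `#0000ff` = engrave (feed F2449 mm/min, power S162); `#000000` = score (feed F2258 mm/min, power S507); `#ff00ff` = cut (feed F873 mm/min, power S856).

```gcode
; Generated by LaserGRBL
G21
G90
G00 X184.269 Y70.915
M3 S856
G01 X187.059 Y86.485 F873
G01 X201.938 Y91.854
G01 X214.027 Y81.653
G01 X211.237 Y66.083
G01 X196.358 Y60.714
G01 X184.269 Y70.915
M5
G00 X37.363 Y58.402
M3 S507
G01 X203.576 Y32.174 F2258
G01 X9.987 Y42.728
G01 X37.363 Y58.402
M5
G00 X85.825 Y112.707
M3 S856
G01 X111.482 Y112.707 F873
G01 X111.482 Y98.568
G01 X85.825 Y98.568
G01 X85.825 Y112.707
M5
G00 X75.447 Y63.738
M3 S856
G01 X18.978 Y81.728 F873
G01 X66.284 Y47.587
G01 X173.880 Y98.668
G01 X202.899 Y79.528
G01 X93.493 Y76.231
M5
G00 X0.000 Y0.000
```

y_svg = 127.523 − y_m.

[1] S856→`#ff00ff` (cut); closed run; points: 184.269,56.608 187.059,41.038 201.938,35.669 214.027,45.870 211.237,61.440 196.358,66.809

[2] S507→`#000000` (score); closed run; points: 37.363,69.121 203.576,95.349 9.987,84.795

[3] S856→`#ff00ff` (cut); closed run; points: 85.825,14.816 111.482,14.816 111.482,28.955 85.825,28.955

[4] S856→`#ff00ff` (cut); open run; points: 75.447,63.785 18.978,45.795 66.284,79.936 173.880,28.855 202.899,47.995 93.493,51.292

<svg xmlns="http://www.w3.org/2000/svg" width="218.287mm" height="127.523mm" viewBox="0 0 218.287 127.523">
  <polygon points="184.269,56.608 187.059,41.038 201.938,35.669 214.027,45.870 211.237,61.440 196.358,66.809" fill="none" stroke="#ff00ff"/>
  <polygon points="37.363,69.121 203.576,95.349 9.987,84.795" fill="none" stroke="#000000"/>
  <polygon points="85.825,14.816 111.482,14.816 111.482,28.955 85.825,28.955" fill="none" stroke="#ff00ff"/>
  <polyline points="75.447,63.785 18.978,45.795 66.284,79.936 173.880,28.855 202.899,47.995 93.493,51.292" fill="none" stroke="#ff00ff"/>
</svg>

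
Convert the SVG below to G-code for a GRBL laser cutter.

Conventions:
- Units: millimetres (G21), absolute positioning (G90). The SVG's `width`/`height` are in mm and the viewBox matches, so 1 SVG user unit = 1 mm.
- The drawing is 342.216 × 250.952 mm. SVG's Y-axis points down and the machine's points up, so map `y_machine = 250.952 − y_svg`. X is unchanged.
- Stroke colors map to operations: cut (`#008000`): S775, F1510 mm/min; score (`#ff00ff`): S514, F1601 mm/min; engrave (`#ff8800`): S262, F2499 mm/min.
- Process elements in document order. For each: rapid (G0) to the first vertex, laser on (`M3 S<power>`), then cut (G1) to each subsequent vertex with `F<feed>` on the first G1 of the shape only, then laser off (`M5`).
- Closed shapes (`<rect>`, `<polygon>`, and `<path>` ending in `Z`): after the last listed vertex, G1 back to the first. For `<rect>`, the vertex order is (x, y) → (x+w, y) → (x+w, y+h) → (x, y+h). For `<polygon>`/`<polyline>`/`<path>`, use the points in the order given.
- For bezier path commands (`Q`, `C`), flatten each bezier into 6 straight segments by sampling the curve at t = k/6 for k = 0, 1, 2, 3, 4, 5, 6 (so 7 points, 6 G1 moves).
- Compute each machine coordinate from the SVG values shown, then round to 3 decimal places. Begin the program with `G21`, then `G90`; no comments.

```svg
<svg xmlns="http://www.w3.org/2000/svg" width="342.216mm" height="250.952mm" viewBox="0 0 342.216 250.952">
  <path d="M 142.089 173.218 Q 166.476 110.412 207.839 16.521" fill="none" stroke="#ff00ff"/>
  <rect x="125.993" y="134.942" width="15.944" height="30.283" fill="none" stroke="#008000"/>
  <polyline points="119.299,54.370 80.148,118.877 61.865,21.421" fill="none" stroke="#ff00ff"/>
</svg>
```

G21
G90
G0 X142.089 Y77.734
M3 S514
G1 X150.690 Y99.533 F1601
G1 X160.233 Y123.059
G1 X170.720 Y148.311
G1 X182.150 Y175.291
G1 X194.523 Y203.997
G1 X207.839 Y234.431
M5
G0 X125.993 Y116.010
M3 S775
G1 X141.937 Y116.010 F1510
G1 X141.937 Y85.727
G1 X125.993 Y85.727
G1 X125.993 Y116.010
M5
G0 X119.299 Y196.582
M3 S514
G1 X80.148 Y132.075 F1601
G1 X61.865 Y229.531
M5

Since the viewBox matches the mm dimensions, user units are millimetres directly. The only transform is the Y-flip y_m = 250.952 − y_svg.

Shape 1 is a quadratic bezier drawn with `<path>`. Its stroke #ff00ff means score at S514, F1601. After flipping Y the toolpath is (142.089,77.734) → (150.690,99.533) → (160.233,123.059) → (170.720,148.311) → (182.150,175.291) → (194.523,203.997) → (207.839,234.431).

Shape 2 is a rectangle drawn with `<rect>`. Its stroke #008000 means cut at S775, F1510. After flipping Y the toolpath is (125.993,116.010) → (141.937,116.010) → (141.937,85.727) → (125.993,85.727) → (125.993,116.010), returning to the start.

Shape 3 is a open polyline drawn with `<polyline>`. Its stroke #ff00ff means score at S514, F1601. After flipping Y the toolpath is (119.299,196.582) → (80.148,132.075) → (61.865,229.531).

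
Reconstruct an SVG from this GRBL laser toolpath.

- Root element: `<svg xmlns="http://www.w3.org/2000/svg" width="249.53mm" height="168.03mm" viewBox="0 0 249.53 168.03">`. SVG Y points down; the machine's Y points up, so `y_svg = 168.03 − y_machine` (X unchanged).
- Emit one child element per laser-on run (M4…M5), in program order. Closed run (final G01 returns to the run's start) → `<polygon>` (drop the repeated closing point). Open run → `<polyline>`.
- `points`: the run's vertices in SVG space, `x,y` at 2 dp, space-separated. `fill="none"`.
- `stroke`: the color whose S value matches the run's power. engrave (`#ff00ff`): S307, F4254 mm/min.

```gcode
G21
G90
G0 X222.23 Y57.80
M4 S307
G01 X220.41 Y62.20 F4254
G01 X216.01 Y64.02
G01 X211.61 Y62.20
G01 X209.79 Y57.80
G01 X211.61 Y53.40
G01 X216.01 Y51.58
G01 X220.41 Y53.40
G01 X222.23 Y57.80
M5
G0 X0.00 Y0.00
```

Machine Y-up, SVG Y-down with viewBox height 168.03, so y_svg = 168.03 − y_machine; X carries over. Every run uses S307, so all elements get stroke `#ff00ff` (engrave).

Run 1: The run returns to its start, so emit a `<polygon>` with points (Y-flipped): 222.23,110.23 220.41,105.83 216.01,104.01 211.61,105.83 209.79,110.23 211.61,114.63 216.01,116.45 220.41,114.63.

<svg xmlns="http://www.w3.org/2000/svg" width="249.53mm" height="168.03mm" viewBox="0 0 249.53 168.03">
  <polygon points="222.23,110.23 220.41,105.83 216.01,104.01 211.61,105.83 209.79,110.23 211.61,114.63 216.01,116.45 220.41,114.63" fill="none" stroke="#ff00ff"/>
</svg>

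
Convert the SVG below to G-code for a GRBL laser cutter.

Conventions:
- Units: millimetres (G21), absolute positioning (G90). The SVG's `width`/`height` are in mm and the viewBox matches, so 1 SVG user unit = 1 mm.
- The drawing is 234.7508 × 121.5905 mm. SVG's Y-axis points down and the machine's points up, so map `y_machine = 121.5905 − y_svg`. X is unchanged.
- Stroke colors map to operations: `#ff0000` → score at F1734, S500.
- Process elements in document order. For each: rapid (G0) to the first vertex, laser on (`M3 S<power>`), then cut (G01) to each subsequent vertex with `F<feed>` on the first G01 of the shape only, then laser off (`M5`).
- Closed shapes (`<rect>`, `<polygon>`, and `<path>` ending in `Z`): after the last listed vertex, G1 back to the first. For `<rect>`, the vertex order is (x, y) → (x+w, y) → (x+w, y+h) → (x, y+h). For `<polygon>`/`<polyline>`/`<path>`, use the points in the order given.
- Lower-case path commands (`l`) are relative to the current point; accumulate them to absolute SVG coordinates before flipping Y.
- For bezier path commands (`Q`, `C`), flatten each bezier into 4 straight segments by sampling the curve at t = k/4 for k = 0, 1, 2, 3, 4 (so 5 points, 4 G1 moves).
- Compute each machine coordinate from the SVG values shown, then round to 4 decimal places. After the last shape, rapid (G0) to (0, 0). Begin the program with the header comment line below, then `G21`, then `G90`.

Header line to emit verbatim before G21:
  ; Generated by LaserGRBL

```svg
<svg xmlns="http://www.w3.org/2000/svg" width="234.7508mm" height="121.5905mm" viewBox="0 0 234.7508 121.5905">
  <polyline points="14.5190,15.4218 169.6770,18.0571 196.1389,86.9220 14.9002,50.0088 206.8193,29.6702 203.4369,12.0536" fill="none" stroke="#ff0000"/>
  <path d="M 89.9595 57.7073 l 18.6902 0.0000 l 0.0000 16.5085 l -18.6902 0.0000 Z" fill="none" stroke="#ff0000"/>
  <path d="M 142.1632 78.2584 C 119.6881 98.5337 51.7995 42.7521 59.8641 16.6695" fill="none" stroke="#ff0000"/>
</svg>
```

; Generated by LaserGRBL
G21
G90
G0 X14.5190 Y106.1687
M3 S500
G01 X169.6770 Y103.5334 F1734
G01 X196.1389 Y34.6685
G01 X14.9002 Y71.5817
G01 X206.8193 Y91.9203
G01 X203.4369 Y109.5369
M5
G0 X89.9595 Y63.8832
M3 S500
G01 X108.6497 Y63.8832 F1734
G01 X108.6497 Y47.3747
G01 X89.9595 Y47.3747
G01 X89.9595 Y63.8832
M5
G0 X142.1632 Y43.3321
M3 S500
G01 X118.6882 Y40.7339 F1734
G01 X89.5613 Y56.7423
G01 X66.1605 Y81.4429
G01 X59.8641 Y104.9210
M5
G0 X0.0000 Y0.0000

Since the viewBox matches the mm dimensions, user units are millimetres directly. The only transform is the Y-flip y_m = 121.5905 − y_svg.

Shape 1 is a open polyline drawn with `<polyline>`. Its stroke #ff0000 means score at S500, F1734. After flipping Y the toolpath is (14.5190,106.1687) → (169.6770,103.5334) → (196.1389,34.6685) → (14.9002,71.5817) → (206.8193,91.9203) → (203.4369,109.5369).

Shape 2 is a rectangle drawn with `<path>`. Its stroke #ff0000 means score at S500, F1734. After flipping Y the toolpath is (89.9595,63.8832) → (108.6497,63.8832) → (108.6497,47.3747) → (89.9595,47.3747) → (89.9595,63.8832), returning to the start.

Shape 3 is a cubic bezier drawn with `<path>`. Its stroke #ff0000 means score at S500, F1734. After flipping Y the toolpath is (142.1632,43.3321) → (118.6882,40.7339) → (89.5613,56.7423) → (66.1605,81.4429) → (59.8641,104.9210).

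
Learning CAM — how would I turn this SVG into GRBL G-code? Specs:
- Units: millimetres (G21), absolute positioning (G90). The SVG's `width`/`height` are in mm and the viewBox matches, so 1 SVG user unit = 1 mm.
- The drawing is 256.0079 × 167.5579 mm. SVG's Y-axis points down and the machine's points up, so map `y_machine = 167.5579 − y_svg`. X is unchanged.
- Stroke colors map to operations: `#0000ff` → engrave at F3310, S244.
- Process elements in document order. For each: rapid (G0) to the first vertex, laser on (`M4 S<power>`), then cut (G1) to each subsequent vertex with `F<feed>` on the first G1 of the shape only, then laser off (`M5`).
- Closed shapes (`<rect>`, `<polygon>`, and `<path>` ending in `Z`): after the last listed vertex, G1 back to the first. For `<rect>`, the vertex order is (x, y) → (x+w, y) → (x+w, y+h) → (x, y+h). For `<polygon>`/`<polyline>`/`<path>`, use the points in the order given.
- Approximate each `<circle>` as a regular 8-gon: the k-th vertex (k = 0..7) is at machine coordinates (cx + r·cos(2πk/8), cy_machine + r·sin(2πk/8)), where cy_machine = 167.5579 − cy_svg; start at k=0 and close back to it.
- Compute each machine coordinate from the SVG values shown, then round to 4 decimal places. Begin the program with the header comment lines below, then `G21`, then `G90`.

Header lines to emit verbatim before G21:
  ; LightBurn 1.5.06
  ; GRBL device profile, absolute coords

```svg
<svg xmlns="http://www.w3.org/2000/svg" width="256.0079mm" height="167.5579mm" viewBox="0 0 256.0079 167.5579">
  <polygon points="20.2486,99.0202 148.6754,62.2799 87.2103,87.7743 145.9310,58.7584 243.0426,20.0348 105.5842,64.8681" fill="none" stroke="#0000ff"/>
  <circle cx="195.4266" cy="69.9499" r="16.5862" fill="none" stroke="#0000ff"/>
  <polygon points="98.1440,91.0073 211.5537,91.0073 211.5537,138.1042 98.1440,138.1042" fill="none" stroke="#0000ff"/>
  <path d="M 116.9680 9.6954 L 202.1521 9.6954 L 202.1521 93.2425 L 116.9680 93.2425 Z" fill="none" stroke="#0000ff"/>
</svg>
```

Since the viewBox matches the mm dimensions, user units are millimetres directly. The only transform is the Y-flip y_m = 167.5579 − y_svg.

Shape 1 is a closed polygon drawn with `<polygon>`. Its stroke #0000ff means engrave at S244, F3310. After flipping Y the toolpath is (20.2486,68.5377) → (148.6754,105.2780) → (87.2103,79.7836) → (145.9310,108.7995) → (243.0426,147.5231) → (105.5842,102.6898) → (20.2486,68.5377), returning to the start.

Shape 2 is a circle drawn with `<circle>`. Its stroke #0000ff means engrave at S244, F3310. After flipping Y the toolpath is (212.0128,97.6080) → (207.1548,109.3362) → (195.4266,114.1942) → (183.6984,109.3362) → (178.8404,97.6080) → (183.6984,85.8798) → (195.4266,81.0218) → (207.1548,85.8798) → (212.0128,97.6080), returning to the start.

Shape 3 is a rectangle drawn with `<polygon>`. Its stroke #0000ff means engrave at S244, F3310. After flipping Y the toolpath is (98.1440,76.5506) → (211.5537,76.5506) → (211.5537,29.4537) → (98.1440,29.4537) → (98.1440,76.5506), returning to the start.

Shape 4 is a rectangle drawn with `<path>`. Its stroke #0000ff means engrave at S244, F3310. After flipping Y the toolpath is (116.9680,157.8625) → (202.1521,157.8625) → (202.1521,74.3154) → (116.9680,74.3154) → (116.9680,157.8625), returning to the start.

; LightBurn 1.5.06
; GRBL device profile, absolute coords
G21
G90
G0 X20.2486 Y68.5377
M4 S244
G1 X148.6754 Y105.2780 F3310
G1 X87.2103 Y79.7836
G1 X145.9310 Y108.7995
G1 X243.0426 Y147.5231
G1 X105.5842 Y102.6898
G1 X20.2486 Y68.5377
M5
G0 X212.0128 Y97.6080
M4 S244
G1 X207.1548 Y109.3362 F3310
G1 X195.4266 Y114.1942
G1 X183.6984 Y109.3362
G1 X178.8404 Y97.6080
G1 X183.6984 Y85.8798
G1 X195.4266 Y81.0218
G1 X207.1548 Y85.8798
G1 X212.0128 Y97.6080
M5
G0 X98.1440 Y76.5506
M4 S244
G1 X211.5537 Y76.5506 F3310
G1 X211.5537 Y29.4537
G1 X98.1440 Y29.4537
G1 X98.1440 Y76.5506
M5
G0 X116.9680 Y157.8625
M4 S244
G1 X202.1521 Y157.8625 F3310
G1 X202.1521 Y74.3154
G1 X116.9680 Y74.3154
G1 X116.9680 Y157.8625
M5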